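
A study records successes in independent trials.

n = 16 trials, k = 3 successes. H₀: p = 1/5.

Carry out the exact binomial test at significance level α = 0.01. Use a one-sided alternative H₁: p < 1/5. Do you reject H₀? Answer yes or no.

reject H₀: no

Exact binomial: n=16, k=3, p₀=1/5=0.2000
P(X≤3) from Σ C(n,i)·p₀^i·(1−p₀)^(n−i)
p-value (one-sided, H₁ less) = 0.59813
At α=0.01: p ≥ α → fail to reject H₀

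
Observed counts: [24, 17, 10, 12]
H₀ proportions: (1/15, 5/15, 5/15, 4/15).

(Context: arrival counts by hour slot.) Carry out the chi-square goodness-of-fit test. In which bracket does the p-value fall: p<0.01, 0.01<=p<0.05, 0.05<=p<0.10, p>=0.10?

n = 63; E_i = n·p_i = [4.20, 21.00, 21.00, 16.80]
χ² = (24−4.20)²/4.20 + (17−21.00)²/21.00 + (10−21.00)²/21.00 + (12−16.80)²/16.80 = 101.2381
df = 3
p-value (upper-tail) = 0.00000
→ bracket: p<0.01

p-value bracket: p<0.01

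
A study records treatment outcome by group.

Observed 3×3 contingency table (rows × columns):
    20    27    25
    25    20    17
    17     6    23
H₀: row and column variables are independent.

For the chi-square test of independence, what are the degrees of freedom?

df = (r−1)(c−1) = (3−1)·(3−1) = 4

degrees of freedom = 4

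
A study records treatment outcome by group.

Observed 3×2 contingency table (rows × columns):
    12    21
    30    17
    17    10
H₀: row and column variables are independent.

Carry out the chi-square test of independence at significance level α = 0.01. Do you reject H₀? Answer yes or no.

reject H₀: no

Row totals [33, 47, 27], col totals [59, 48], n=107
χ² = (12−18.20)²/18.20 + (21−14.80)²/14.80 + (30−25.92)²/25.92 + (17−21.08)²/21.08 + (17−14.89)²/14.89 + (10−12.11)²/12.11 = 6.8062
df = 2
p-value (upper-tail) = 0.03327
At α=0.01: p ≥ α → fail to reject H₀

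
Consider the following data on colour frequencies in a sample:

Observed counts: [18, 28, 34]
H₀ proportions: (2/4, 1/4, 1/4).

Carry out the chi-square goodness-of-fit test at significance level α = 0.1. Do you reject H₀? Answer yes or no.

n = 80; E_i = n·p_i = [40.00, 20.00, 20.00]
χ² = (18−40.00)²/40.00 + (28−20.00)²/20.00 + (34−20.00)²/20.00 = 25.1000
df = 2
p-value (upper-tail) = 0.00000
At α=0.1: p < α → reject H₀

reject H₀: yes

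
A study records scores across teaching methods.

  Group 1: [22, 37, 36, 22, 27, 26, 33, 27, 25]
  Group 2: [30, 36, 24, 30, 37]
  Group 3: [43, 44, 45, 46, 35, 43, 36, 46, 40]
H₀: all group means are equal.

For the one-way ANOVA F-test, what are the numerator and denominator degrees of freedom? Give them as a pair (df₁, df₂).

degrees of freedom = [2, 20]

k = 3 groups, N = 23 total
df = (k−1, N−k) = (3−1, 23−3) = (2, 20)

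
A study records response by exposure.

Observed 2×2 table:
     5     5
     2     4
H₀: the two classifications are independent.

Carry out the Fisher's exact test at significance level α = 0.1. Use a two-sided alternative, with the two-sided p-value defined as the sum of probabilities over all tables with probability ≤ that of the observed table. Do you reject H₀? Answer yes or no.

reject H₀: no

Margins: r₁=10, r₂=6, c₁=7, c₂=9, n=16
p_obs = C(10,5)·C(6,2)/C(16,7); sum pmf over tables with pmf ≤ p_obs
p-value (two-sided) = 0.63287
At α=0.1: p ≥ α → fail to reject H₀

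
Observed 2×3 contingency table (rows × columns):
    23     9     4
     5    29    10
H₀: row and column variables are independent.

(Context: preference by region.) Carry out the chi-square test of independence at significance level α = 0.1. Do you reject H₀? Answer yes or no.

reject H₀: yes

Row totals [36, 44], col totals [28, 38, 14], n=80
χ² = (23−12.60)²/12.60 + (9−17.10)²/17.10 + (4−6.30)²/6.30 + (5−15.40)²/15.40 + (29−20.90)²/20.90 + (10−7.70)²/7.70 = 24.1103
df = 2
p-value (upper-tail) = 0.00001
At α=0.1: p < α → reject H₀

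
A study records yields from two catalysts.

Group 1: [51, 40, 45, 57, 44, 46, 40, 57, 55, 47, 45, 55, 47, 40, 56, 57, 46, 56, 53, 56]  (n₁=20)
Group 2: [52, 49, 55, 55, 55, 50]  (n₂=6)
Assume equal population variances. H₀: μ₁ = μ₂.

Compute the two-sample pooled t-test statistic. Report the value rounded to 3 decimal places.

test statistic = -1.133

x̄₁=49.650, s₁=6.277, n₁=20
x̄₂=52.667, s₂=2.733, n₂=6
s_p² = [19·6.277² + 5·2.733²]/24 = 32.7451
SE = √(s_p²·(1/20+1/6)) = 2.6636
t = (49.650−52.667)/2.6636 = -1.1326
df = 24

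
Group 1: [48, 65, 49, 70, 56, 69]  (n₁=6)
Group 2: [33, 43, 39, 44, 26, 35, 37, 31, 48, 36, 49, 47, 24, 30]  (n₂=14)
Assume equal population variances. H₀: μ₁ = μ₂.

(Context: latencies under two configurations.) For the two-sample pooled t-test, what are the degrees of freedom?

df = n₁ + n₂ − 2 = 6 + 14 − 2 = 18

degrees of freedom = 18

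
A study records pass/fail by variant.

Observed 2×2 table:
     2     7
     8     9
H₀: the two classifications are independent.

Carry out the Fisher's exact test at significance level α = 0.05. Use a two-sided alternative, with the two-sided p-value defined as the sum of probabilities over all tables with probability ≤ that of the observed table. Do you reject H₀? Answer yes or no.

reject H₀: no

Margins: r₁=9, r₂=17, c₁=10, c₂=16, n=26
p_obs = C(9,2)·C(17,8)/C(26,10); sum pmf over tables with pmf ≤ p_obs
p-value (two-sided) = 0.39888
At α=0.05: p ≥ α → fail to reject H₀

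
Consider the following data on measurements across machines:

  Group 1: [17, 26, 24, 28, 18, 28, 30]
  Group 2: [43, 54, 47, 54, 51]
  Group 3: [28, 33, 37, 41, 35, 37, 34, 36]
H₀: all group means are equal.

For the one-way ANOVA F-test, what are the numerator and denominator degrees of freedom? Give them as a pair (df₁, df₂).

degrees of freedom = [2, 17]

k = 3 groups, N = 20 total
df = (k−1, N−k) = (3−1, 20−3) = (2, 17)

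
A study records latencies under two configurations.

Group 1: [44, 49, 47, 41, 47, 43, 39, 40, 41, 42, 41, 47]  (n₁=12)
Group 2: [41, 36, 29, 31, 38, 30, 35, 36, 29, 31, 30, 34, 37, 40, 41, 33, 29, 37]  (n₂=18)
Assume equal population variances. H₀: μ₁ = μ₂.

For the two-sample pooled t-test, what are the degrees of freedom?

degrees of freedom = 28

df = n₁ + n₂ − 2 = 12 + 18 − 2 = 28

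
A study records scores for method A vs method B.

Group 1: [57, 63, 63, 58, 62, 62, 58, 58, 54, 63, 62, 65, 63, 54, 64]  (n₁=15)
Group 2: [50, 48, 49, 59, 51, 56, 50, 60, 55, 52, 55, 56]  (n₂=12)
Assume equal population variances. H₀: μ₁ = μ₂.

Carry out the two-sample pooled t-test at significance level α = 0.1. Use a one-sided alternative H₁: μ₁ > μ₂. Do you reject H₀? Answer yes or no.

reject H₀: yes

x̄₁=60.400, s₁=3.582, n₁=15
x̄₂=53.417, s₂=3.965, n₂=12
s_p² = [14·3.582² + 11·3.965²]/25 = 14.1007
SE = √(s_p²·(1/15+1/12)) = 1.4543
t = (60.400−53.417)/1.4543 = 4.8017
df = 25
p-value (one-sided, H₁ greater) = 0.00003
At α=0.1: p < α → reject H₀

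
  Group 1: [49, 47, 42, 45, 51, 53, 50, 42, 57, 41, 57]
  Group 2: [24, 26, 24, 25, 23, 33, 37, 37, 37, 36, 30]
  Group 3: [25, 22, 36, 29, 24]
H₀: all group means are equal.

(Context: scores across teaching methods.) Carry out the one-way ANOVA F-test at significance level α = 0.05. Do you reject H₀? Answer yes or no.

reject H₀: yes

Group means [48.55, 30.18, 27.20], grand mean 37.111
SSB = Σnᵢ(x̄ᵢ−x̄)² = 2457.503; SSW = ΣΣ(x−x̄ᵢ)² = 805.164
MSB = 2457.503/2 = 1228.7515; MSW = 805.164/24 = 33.5485
F = MSB/MSW = 36.6261
df = (2, 24)
p-value (upper-tail) = 0.00000
At α=0.05: p < α → reject H₀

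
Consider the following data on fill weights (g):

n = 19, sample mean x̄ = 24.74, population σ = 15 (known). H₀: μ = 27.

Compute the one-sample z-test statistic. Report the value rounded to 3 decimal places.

test statistic = -0.657

SE = σ/√n = 15/√19 = 3.4412
z = (x̄−μ₀)/SE = (24.74−27)/3.4412 = -0.6567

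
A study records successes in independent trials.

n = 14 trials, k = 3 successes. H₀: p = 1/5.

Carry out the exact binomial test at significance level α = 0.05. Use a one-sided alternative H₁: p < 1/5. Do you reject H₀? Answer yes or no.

reject H₀: no

Exact binomial: n=14, k=3, p₀=1/5=0.2000
P(X≤3) from Σ C(n,i)·p₀^i·(1−p₀)^(n−i)
p-value (one-sided, H₁ less) = 0.69819
At α=0.05: p ≥ α → fail to reject H₀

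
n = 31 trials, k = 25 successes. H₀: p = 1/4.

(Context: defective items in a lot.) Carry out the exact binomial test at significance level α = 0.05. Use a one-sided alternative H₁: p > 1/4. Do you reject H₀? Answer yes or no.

Exact binomial: n=31, k=25, p₀=1/4=0.2500
P(X≥25) from Σ C(n,i)·p₀^i·(1−p₀)^(n−i)
p-value (one-sided, H₁ greater) = 0.00000
At α=0.05: p < α → reject H₀

reject H₀: yes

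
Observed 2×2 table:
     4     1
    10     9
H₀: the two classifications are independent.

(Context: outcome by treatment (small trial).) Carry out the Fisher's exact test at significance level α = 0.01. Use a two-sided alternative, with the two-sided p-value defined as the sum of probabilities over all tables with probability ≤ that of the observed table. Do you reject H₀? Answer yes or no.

Margins: r₁=5, r₂=19, c₁=14, c₂=10, n=24
p_obs = C(5,4)·C(19,10)/C(24,14); sum pmf over tables with pmf ≤ p_obs
p-value (two-sided) = 0.35771
At α=0.01: p ≥ α → fail to reject H₀

reject H₀: no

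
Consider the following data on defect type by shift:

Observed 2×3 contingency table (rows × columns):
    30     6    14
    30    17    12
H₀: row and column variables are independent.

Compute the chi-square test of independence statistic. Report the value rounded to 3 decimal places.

Row totals [50, 59], col totals [60, 23, 26], n=109
χ² = (30−27.52)²/27.52 + (6−10.55)²/10.55 + (14−11.93)²/11.93 + (30−32.48)²/32.48 + (17−12.45)²/12.45 + (12−14.07)²/14.07 = 4.7037
df = 2

test statistic = 4.704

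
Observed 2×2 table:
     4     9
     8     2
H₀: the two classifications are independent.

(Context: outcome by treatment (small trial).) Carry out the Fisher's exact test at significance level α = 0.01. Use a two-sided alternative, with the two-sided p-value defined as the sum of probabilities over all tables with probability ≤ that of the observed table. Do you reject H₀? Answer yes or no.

reject H₀: no

Margins: r₁=13, r₂=10, c₁=12, c₂=11, n=23
p_obs = C(13,4)·C(10,8)/C(23,12); sum pmf over tables with pmf ≤ p_obs
p-value (two-sided) = 0.03607
At α=0.01: p ≥ α → fail to reject H₀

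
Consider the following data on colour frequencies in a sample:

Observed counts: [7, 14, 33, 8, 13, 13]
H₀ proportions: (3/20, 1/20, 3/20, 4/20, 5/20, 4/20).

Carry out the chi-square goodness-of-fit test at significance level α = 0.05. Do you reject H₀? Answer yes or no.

n = 88; E_i = n·p_i = [13.20, 4.40, 13.20, 17.60, 22.00, 17.60]
χ² = (7−13.20)²/13.20 + (14−4.40)²/4.40 + (33−13.20)²/13.20 + (8−17.60)²/17.60 + (13−22.00)²/22.00 + (13−17.60)²/17.60 = 63.6780
df = 5
p-value (upper-tail) = 0.00000
At α=0.05: p < α → reject H₀

reject H₀: yes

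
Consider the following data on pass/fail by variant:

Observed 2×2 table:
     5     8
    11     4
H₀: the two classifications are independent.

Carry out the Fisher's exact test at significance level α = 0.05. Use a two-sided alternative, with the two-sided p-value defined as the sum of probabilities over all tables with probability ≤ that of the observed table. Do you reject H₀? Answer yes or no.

Margins: r₁=13, r₂=15, c₁=16, c₂=12, n=28
p_obs = C(13,5)·C(15,11)/C(28,16); sum pmf over tables with pmf ≤ p_obs
p-value (two-sided) = 0.12482
At α=0.05: p ≥ α → fail to reject H₀

reject H₀: no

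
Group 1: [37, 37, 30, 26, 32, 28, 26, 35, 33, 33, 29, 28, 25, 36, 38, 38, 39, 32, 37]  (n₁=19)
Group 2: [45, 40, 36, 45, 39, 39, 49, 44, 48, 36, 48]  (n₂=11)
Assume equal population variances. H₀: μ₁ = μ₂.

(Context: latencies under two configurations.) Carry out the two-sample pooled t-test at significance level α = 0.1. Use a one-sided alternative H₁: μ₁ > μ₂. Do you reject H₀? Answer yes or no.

reject H₀: no

x̄₁=32.579, s₁=4.611, n₁=19
x̄₂=42.636, s₂=4.822, n₂=11
s_p² = [18·4.611² + 10·4.822²]/28 = 21.9706
SE = √(s_p²·(1/19+1/11)) = 1.7759
t = (32.579−42.636)/1.7759 = -5.6634
df = 28
p-value (one-sided, H₁ greater) = 1.00000
At α=0.1: p ≥ α → fail to reject H₀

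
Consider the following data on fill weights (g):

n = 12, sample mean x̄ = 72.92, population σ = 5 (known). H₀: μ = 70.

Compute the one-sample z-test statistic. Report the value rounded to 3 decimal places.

SE = σ/√n = 5/√12 = 1.4434
z = (x̄−μ₀)/SE = (72.92−70)/1.4434 = 2.0230

test statistic = 2.023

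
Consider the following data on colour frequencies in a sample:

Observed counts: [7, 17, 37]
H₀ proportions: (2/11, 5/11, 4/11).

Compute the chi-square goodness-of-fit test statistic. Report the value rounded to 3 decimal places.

test statistic = 15.558

n = 61; E_i = n·p_i = [11.09, 27.73, 22.18]
χ² = (7−11.09)²/11.09 + (17−27.73)²/27.73 + (37−22.18)²/22.18 = 15.5582
df = 2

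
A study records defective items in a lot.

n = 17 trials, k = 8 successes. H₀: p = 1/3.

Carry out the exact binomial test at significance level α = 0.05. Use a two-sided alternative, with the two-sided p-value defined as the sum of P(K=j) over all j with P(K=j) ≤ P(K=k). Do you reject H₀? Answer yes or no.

reject H₀: no

Exact binomial: n=17, k=8, p₀=1/3=0.3333
P(X=j) = C(n,j)·p₀^j·(1−p₀)^(n−j); p = Σ P(X=j) over j with P(X=j) ≤ P(X=8)
p-value (two-sided) = 0.30228
At α=0.05: p ≥ α → fail to reject H₀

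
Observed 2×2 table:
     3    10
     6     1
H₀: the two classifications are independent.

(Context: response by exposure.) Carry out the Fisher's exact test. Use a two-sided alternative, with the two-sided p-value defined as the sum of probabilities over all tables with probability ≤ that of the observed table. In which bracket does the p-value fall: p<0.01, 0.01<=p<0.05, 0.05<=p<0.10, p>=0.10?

p-value bracket: 0.01<=p<0.05

Margins: r₁=13, r₂=7, c₁=9, c₂=11, n=20
p_obs = C(13,3)·C(7,6)/C(20,9); sum pmf over tables with pmf ≤ p_obs
p-value (two-sided) = 0.01664
→ bracket: 0.01<=p<0.05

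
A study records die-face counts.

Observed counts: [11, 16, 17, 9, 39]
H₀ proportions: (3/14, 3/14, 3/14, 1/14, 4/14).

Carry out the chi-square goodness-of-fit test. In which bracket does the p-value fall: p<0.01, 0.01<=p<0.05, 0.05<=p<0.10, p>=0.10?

p-value bracket: 0.01<=p<0.05

n = 92; E_i = n·p_i = [19.71, 19.71, 19.71, 6.57, 26.29]
χ² = (11−19.71)²/19.71 + (16−19.71)²/19.71 + (17−19.71)²/19.71 + (9−6.57)²/6.57 + (39−26.29)²/26.29 = 11.9728
df = 4
p-value (upper-tail) = 0.01755
→ bracket: 0.01<=p<0.05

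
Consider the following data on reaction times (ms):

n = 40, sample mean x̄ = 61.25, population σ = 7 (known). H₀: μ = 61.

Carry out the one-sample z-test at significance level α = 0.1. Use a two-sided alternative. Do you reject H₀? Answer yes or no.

SE = σ/√n = 7/√40 = 1.1068
z = (x̄−μ₀)/SE = (61.25−61)/1.1068 = 0.2259
p-value (two-sided) = 0.82130
At α=0.1: p ≥ α → fail to reject H₀

reject H₀: no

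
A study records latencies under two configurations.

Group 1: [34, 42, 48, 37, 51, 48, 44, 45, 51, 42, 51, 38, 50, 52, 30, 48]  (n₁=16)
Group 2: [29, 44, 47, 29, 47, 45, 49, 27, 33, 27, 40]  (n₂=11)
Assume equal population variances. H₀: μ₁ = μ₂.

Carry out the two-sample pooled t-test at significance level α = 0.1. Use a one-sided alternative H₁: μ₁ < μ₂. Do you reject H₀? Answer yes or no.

x̄₁=44.438, s₁=6.743, n₁=16
x̄₂=37.909, s₂=8.949, n₂=11
s_p² = [15·6.743² + 10·8.949²]/25 = 59.3139
SE = √(s_p²·(1/16+1/11)) = 3.0165
t = (44.438−37.909)/3.0165 = 2.1642
df = 25
p-value (one-sided, H₁ less) = 0.97990
At α=0.1: p ≥ α → fail to reject H₀

reject H₀: no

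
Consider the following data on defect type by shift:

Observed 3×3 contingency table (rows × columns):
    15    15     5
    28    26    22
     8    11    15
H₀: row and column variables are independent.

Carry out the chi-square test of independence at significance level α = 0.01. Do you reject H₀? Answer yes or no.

reject H₀: no

Row totals [35, 76, 34], col totals [51, 52, 42], n=145
χ² = (15−12.31)²/12.31 + (15−12.55)²/12.55 + (5−10.14)²/10.14 + (28−26.73)²/26.73 + (26−27.26)²/27.26 + (22−22.01)²/22.01 + (8−11.96)²/11.96 + (11−12.19)²/12.19 + (15−9.85)²/9.85 = 7.9092
df = 4
p-value (upper-tail) = 0.09496
At α=0.01: p ≥ α → fail to reject H₀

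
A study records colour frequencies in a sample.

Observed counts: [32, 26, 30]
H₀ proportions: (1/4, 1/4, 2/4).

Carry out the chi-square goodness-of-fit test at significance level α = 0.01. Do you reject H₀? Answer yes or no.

n = 88; E_i = n·p_i = [22.00, 22.00, 44.00]
χ² = (32−22.00)²/22.00 + (26−22.00)²/22.00 + (30−44.00)²/44.00 = 9.7273
df = 2
p-value (upper-tail) = 0.00772
At α=0.01: p < α → reject H₀

reject H₀: yes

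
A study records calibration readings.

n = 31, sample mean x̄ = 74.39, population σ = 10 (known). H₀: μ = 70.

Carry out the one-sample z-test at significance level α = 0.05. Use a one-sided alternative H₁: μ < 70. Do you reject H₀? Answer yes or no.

SE = σ/√n = 10/√31 = 1.7961
z = (x̄−μ₀)/SE = (74.39−70)/1.7961 = 2.4442
p-value (one-sided, H₁ less) = 0.99274
At α=0.05: p ≥ α → fail to reject H₀

reject H₀: no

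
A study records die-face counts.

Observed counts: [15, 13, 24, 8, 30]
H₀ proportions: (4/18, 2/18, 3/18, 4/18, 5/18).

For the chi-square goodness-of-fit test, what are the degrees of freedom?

degrees of freedom = 4

df = k − 1 = 5 − 1 = 4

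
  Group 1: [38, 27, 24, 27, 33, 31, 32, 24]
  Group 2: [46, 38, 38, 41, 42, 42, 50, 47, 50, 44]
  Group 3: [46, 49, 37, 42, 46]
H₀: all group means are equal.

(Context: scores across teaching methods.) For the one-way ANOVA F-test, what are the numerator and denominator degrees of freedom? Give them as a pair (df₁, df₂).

k = 3 groups, N = 23 total
df = (k−1, N−k) = (3−1, 23−3) = (2, 20)

degrees of freedom = [2, 20]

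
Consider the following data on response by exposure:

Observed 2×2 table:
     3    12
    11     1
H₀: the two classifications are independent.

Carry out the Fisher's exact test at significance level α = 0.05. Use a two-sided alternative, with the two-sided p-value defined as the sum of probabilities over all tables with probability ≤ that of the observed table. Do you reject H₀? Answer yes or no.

reject H₀: yes

Margins: r₁=15, r₂=12, c₁=14, c₂=13, n=27
p_obs = C(15,3)·C(12,11)/C(27,14); sum pmf over tables with pmf ≤ p_obs
p-value (two-sided) = 0.00034
At α=0.05: p < α → reject H₀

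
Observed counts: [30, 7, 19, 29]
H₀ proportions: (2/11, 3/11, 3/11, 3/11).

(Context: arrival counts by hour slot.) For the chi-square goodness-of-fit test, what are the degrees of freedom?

degrees of freedom = 3

df = k − 1 = 4 − 1 = 3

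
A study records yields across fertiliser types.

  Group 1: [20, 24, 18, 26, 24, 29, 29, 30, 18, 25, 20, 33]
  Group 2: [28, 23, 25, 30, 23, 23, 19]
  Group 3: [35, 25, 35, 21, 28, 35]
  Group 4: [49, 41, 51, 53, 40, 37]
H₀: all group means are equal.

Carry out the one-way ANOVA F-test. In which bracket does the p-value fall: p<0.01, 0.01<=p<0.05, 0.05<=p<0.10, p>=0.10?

Group means [24.67, 24.43, 29.83, 45.17], grand mean 29.581
SSB = Σnᵢ(x̄ᵢ−x̄)² = 1933.501; SSW = ΣΣ(x−x̄ᵢ)² = 756.048
MSB = 1933.501/3 = 644.5003; MSW = 756.048/27 = 28.0018
F = MSB/MSW = 23.0164
df = (3, 27)
p-value (upper-tail) = 0.00000
→ bracket: p<0.01

p-value bracket: p<0.01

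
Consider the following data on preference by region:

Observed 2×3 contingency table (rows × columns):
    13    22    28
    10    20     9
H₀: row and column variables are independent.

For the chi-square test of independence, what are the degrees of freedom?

df = (r−1)(c−1) = (2−1)·(3−1) = 2

degrees of freedom = 2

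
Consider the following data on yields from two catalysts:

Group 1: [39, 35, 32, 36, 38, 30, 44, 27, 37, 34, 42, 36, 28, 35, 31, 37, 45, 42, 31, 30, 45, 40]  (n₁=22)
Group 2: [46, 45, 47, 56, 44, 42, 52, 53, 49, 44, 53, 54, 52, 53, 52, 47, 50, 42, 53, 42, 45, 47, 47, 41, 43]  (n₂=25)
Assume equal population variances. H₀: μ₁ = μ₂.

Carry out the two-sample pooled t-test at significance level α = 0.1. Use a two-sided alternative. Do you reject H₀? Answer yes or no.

reject H₀: yes

x̄₁=36.091, s₁=5.424, n₁=22
x̄₂=47.960, s₂=4.532, n₂=25
s_p² = [21·5.424² + 24·4.532²]/45 = 24.6840
SE = √(s_p²·(1/22+1/25)) = 1.4524
t = (36.091−47.960)/1.4524 = -8.1723
df = 45
p-value (two-sided) = 0.00000
At α=0.1: p < α → reject H₀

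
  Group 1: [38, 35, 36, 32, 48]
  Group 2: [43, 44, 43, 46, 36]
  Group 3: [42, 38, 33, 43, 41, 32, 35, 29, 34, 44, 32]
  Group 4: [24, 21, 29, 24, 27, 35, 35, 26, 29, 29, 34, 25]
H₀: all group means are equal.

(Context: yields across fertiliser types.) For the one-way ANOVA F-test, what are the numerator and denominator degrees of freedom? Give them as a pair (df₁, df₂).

k = 4 groups, N = 33 total
df = (k−1, N−k) = (4−1, 33−4) = (3, 29)

degrees of freedom = [3, 29]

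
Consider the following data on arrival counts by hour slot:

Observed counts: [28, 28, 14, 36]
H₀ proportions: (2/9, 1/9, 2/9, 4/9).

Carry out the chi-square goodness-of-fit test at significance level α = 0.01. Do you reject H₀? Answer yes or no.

reject H₀: yes

n = 106; E_i = n·p_i = [23.56, 11.78, 23.56, 47.11]
χ² = (28−23.56)²/23.56 + (28−11.78)²/11.78 + (14−23.56)²/23.56 + (36−47.11)²/47.11 = 29.6792
df = 3
p-value (upper-tail) = 0.00000
At α=0.01: p < α → reject H₀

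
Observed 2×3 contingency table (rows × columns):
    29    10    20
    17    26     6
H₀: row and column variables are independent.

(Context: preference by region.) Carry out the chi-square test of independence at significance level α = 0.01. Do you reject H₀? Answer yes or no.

reject H₀: yes

Row totals [59, 49], col totals [46, 36, 26], n=108
χ² = (29−25.13)²/25.13 + (10−19.67)²/19.67 + (20−14.20)²/14.20 + (17−20.87)²/20.87 + (26−16.33)²/16.33 + (6−11.80)²/11.80 = 16.9998
df = 2
p-value (upper-tail) = 0.00020
At α=0.01: p < α → reject H₀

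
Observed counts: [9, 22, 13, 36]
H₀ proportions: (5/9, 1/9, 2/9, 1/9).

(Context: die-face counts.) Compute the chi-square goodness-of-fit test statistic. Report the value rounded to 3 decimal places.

n = 80; E_i = n·p_i = [44.44, 8.89, 17.78, 8.89]
χ² = (9−44.44)²/44.44 + (22−8.89)²/8.89 + (13−17.78)²/17.78 + (36−8.89)²/8.89 = 131.5787
df = 3

test statistic = 131.579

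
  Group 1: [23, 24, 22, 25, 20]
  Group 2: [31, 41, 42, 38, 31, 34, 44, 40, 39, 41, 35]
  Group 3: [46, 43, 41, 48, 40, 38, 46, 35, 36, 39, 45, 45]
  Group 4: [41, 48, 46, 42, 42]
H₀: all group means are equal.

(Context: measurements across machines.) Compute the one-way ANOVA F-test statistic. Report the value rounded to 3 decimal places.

Group means [22.80, 37.82, 41.83, 43.80], grand mean 37.909
SSB = Σnᵢ(x̄ᵢ−x̄)² = 1499.824; SSW = ΣΣ(x−x̄ᵢ)² = 450.903
MSB = 1499.824/3 = 499.9414; MSW = 450.903/29 = 15.5484
F = MSB/MSW = 32.1539
df = (3, 29)

test statistic = 32.154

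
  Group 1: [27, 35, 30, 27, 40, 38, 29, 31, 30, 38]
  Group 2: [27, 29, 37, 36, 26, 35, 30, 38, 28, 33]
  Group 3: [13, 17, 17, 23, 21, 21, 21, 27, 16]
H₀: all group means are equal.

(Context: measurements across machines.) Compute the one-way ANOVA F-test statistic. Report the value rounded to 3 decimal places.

test statistic = 24.403

Group means [32.50, 31.90, 19.56], grand mean 28.276
SSB = Σnᵢ(x̄ᵢ−x̄)² = 994.171; SSW = ΣΣ(x−x̄ᵢ)² = 529.622
MSB = 994.171/2 = 497.0854; MSW = 529.622/26 = 20.3701
F = MSB/MSW = 24.4027
df = (2, 26)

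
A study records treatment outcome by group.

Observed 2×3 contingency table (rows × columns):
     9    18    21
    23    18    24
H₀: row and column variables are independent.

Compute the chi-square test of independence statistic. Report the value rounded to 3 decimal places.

test statistic = 3.855

Row totals [48, 65], col totals [32, 36, 45], n=113
χ² = (9−13.59)²/13.59 + (18−15.29)²/15.29 + (21−19.12)²/19.12 + (23−18.41)²/18.41 + (18−20.71)²/20.71 + (24−25.88)²/25.88 = 3.8547
df = 2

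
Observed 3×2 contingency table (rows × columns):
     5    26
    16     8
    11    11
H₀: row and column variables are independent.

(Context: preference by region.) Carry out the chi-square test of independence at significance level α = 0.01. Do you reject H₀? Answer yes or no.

Row totals [31, 24, 22], col totals [32, 45], n=77
χ² = (5−12.88)²/12.88 + (26−18.12)²/18.12 + (16−9.97)²/9.97 + (8−14.03)²/14.03 + (11−9.14)²/9.14 + (11−12.86)²/12.86 = 15.1289
df = 2
p-value (upper-tail) = 0.00052
At α=0.01: p < α → reject H₀

reject H₀: yes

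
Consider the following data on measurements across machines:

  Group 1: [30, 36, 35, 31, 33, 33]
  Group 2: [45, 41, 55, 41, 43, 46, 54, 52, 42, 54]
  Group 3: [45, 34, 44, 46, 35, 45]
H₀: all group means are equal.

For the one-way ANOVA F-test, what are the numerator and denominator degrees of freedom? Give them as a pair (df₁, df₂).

degrees of freedom = [2, 19]

k = 3 groups, N = 22 total
df = (k−1, N−k) = (3−1, 22−3) = (2, 19)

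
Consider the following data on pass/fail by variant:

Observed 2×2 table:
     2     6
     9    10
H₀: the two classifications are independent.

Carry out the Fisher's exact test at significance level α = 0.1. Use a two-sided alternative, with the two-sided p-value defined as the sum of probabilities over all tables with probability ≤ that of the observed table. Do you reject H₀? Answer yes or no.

reject H₀: no

Margins: r₁=8, r₂=19, c₁=11, c₂=16, n=27
p_obs = C(8,2)·C(19,9)/C(27,11); sum pmf over tables with pmf ≤ p_obs
p-value (two-sided) = 0.40483
At α=0.1: p ≥ α → fail to reject H₀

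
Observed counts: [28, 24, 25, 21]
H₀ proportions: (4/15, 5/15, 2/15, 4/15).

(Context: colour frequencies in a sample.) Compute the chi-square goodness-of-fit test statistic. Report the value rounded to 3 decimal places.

n = 98; E_i = n·p_i = [26.13, 32.67, 13.07, 26.13]
χ² = (28−26.13)²/26.13 + (24−32.67)²/32.67 + (25−13.07)²/13.07 + (21−26.13)²/26.13 = 14.3393
df = 3

test statistic = 14.339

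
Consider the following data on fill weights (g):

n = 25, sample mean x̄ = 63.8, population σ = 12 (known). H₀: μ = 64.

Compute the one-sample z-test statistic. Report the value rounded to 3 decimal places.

SE = σ/√n = 12/√25 = 2.4000
z = (x̄−μ₀)/SE = (63.8−64)/2.4000 = -0.0833

test statistic = -0.083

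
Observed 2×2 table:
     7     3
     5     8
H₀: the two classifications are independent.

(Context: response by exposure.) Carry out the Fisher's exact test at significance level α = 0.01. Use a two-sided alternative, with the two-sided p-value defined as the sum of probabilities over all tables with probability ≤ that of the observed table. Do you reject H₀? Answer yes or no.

Margins: r₁=10, r₂=13, c₁=12, c₂=11, n=23
p_obs = C(10,7)·C(13,5)/C(23,12); sum pmf over tables with pmf ≤ p_obs
p-value (two-sided) = 0.21376
At α=0.01: p ≥ α → fail to reject H₀

reject H₀: no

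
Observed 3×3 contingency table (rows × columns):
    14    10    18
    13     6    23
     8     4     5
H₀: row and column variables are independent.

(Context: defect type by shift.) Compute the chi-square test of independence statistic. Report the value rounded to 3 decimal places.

test statistic = 3.869

Row totals [42, 42, 17], col totals [35, 20, 46], n=101
χ² = (14−14.55)²/14.55 + (10−8.32)²/8.32 + (18−19.13)²/19.13 + (13−14.55)²/14.55 + (6−8.32)²/8.32 + (23−19.13)²/19.13 + (8−5.89)²/5.89 + (4−3.37)²/3.37 + (5−7.74)²/7.74 = 3.8690
df = 4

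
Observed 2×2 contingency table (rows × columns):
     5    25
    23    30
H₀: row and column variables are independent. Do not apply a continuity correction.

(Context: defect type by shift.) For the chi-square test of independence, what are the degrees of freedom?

degrees of freedom = 1

df = (r−1)(c−1) = (2−1)·(2−1) = 1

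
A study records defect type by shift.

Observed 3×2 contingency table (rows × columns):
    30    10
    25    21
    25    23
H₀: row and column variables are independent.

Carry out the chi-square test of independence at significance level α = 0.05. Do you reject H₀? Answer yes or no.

Row totals [40, 46, 48], col totals [80, 54], n=134
χ² = (30−23.88)²/23.88 + (10−16.12)²/16.12 + (25−27.46)²/27.46 + (21−18.54)²/18.54 + (25−28.66)²/28.66 + (23−19.34)²/19.34 = 5.5971
df = 2
p-value (upper-tail) = 0.06090
At α=0.05: p ≥ α → fail to reject H₀

reject H₀: no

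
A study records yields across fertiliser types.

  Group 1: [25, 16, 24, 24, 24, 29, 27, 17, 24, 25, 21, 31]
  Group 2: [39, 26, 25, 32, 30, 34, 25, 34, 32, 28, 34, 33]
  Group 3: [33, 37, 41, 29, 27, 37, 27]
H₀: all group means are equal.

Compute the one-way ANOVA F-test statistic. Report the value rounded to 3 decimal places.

test statistic = 11.001

Group means [23.92, 31.00, 33.00], grand mean 28.710
SSB = Σnᵢ(x̄ᵢ−x̄)² = 467.470; SSW = ΣΣ(x−x̄ᵢ)² = 594.917
MSB = 467.470/2 = 233.7352; MSW = 594.917/28 = 21.2470
F = MSB/MSW = 11.0008
df = (2, 28)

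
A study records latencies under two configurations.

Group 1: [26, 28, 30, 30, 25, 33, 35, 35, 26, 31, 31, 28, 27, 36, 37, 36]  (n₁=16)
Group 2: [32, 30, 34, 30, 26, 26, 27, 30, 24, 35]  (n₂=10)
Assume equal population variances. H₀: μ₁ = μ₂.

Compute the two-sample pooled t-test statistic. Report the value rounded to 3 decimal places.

x̄₁=30.875, s₁=4.031, n₁=16
x̄₂=29.400, s₂=3.627, n₂=10
s_p² = [15·4.031² + 9·3.627²]/24 = 15.0896
SE = √(s_p²·(1/16+1/10)) = 1.5659
t = (30.875−29.400)/1.5659 = 0.9419
df = 24

test statistic = 0.942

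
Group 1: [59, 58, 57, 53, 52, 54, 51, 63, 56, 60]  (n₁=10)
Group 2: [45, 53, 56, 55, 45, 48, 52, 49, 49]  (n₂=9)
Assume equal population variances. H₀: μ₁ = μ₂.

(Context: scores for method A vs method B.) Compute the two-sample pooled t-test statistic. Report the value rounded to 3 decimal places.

test statistic = 3.372

x̄₁=56.300, s₁=3.831, n₁=10
x̄₂=50.222, s₂=4.024, n₂=9
s_p² = [9·3.831² + 8·4.024²]/17 = 15.3915
SE = √(s_p²·(1/10+1/9)) = 1.8026
t = (56.300−50.222)/1.8026 = 3.3717
df = 17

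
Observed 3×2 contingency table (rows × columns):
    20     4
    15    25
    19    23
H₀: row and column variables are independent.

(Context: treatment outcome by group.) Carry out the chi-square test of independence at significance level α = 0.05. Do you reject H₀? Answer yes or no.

Row totals [24, 40, 42], col totals [54, 52], n=106
χ² = (20−12.23)²/12.23 + (4−11.77)²/11.77 + (15−20.38)²/20.38 + (25−19.62)²/19.62 + (19−21.40)²/21.40 + (23−20.60)²/20.60 = 13.5147
df = 2
p-value (upper-tail) = 0.00116
At α=0.05: p < α → reject H₀

reject H₀: yes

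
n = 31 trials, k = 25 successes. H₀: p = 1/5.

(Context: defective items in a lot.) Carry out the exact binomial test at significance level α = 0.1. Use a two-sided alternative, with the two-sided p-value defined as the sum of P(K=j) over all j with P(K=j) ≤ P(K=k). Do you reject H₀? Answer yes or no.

Exact binomial: n=31, k=25, p₀=1/5=0.2000
P(X=j) = C(n,j)·p₀^j·(1−p₀)^(n−j); p = Σ P(X=j) over j with P(X=j) ≤ P(X=25)
p-value (two-sided) = 0.00000
At α=0.1: p < α → reject H₀

reject H₀: yes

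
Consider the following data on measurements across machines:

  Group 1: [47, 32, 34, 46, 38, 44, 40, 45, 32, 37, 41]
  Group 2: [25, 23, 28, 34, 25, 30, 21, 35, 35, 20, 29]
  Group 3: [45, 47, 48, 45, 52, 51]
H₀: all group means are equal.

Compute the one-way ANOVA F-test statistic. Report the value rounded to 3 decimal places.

Group means [39.64, 27.73, 48.00], grand mean 36.750
SSB = Σnᵢ(x̄ᵢ−x̄)² = 1746.523; SSW = ΣΣ(x−x̄ᵢ)² = 640.727
MSB = 1746.523/2 = 873.2614; MSW = 640.727/25 = 25.6291
F = MSB/MSW = 34.0731
df = (2, 25)

test statistic = 34.073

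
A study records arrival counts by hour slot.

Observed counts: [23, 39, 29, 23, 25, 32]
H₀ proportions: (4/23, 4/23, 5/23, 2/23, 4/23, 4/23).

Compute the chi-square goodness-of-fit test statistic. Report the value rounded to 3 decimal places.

test statistic = 11.581

n = 171; E_i = n·p_i = [29.74, 29.74, 37.17, 14.87, 29.74, 29.74]
χ² = (23−29.74)²/29.74 + (39−29.74)²/29.74 + (29−37.17)²/37.17 + (23−14.87)²/14.87 + (25−29.74)²/29.74 + (32−29.74)²/29.74 = 11.5810
df = 5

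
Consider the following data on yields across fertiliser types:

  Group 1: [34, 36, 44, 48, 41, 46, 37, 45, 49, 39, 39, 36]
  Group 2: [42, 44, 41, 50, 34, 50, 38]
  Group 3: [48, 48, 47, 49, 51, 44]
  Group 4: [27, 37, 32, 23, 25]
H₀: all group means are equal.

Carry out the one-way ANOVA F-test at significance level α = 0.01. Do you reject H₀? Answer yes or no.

reject H₀: yes

Group means [41.17, 42.71, 47.83, 28.80], grand mean 40.800
SSB = Σnᵢ(x̄ᵢ−x̄)² = 1044.071; SSW = ΣΣ(x−x̄ᵢ)² = 650.729
MSB = 1044.071/3 = 348.0238; MSW = 650.729/26 = 25.0280
F = MSB/MSW = 13.9054
df = (3, 26)
p-value (upper-tail) = 0.00001
At α=0.01: p < α → reject H₀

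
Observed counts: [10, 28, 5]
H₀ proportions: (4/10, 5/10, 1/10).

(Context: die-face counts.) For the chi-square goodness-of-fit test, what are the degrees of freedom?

df = k − 1 = 3 − 1 = 2

degrees of freedom = 2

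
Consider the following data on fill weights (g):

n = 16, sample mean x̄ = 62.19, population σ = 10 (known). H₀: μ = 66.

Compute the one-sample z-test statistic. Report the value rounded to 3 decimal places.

test statistic = -1.524

SE = σ/√n = 10/√16 = 2.5000
z = (x̄−μ₀)/SE = (62.19−66)/2.5000 = -1.5240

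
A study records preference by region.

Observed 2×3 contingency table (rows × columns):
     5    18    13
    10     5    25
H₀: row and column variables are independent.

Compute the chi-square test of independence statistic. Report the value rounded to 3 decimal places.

test statistic = 12.628

Row totals [36, 40], col totals [15, 23, 38], n=76
χ² = (5−7.11)²/7.11 + (18−10.89)²/10.89 + (13−18.00)²/18.00 + (10−7.89)²/7.89 + (5−12.11)²/12.11 + (25−20.00)²/20.00 = 12.6284
df = 2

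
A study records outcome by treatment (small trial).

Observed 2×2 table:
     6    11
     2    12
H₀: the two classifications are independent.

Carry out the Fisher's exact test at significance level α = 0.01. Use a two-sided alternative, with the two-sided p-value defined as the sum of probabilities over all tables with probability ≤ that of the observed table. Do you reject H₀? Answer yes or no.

Margins: r₁=17, r₂=14, c₁=8, c₂=23, n=31
p_obs = C(17,6)·C(14,2)/C(31,8); sum pmf over tables with pmf ≤ p_obs
p-value (two-sided) = 0.23991
At α=0.01: p ≥ α → fail to reject H₀

reject H₀: no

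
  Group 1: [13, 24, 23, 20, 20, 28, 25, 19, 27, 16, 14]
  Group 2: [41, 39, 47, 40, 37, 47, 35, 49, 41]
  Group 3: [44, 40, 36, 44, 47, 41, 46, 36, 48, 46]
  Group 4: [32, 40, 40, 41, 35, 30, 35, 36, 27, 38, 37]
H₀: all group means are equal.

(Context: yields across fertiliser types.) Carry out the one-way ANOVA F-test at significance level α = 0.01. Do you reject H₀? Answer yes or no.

reject H₀: yes

Group means [20.82, 41.78, 42.80, 35.55], grand mean 34.732
SSB = Σnᵢ(x̄ᵢ−x̄)² = 3234.530; SSW = ΣΣ(x−x̄ᵢ)² = 811.519
MSB = 3234.530/3 = 1078.1765; MSW = 811.519/37 = 21.9330
F = MSB/MSW = 49.1578
df = (3, 37)
p-value (upper-tail) = 0.00000
At α=0.01: p < α → reject H₀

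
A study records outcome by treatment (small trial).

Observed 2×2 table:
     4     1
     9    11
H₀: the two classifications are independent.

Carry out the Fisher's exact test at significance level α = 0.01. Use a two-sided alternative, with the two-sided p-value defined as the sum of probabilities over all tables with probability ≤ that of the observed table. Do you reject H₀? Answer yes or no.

reject H₀: no

Margins: r₁=5, r₂=20, c₁=13, c₂=12, n=25
p_obs = C(5,4)·C(20,9)/C(25,13); sum pmf over tables with pmf ≤ p_obs
p-value (two-sided) = 0.32174
At α=0.01: p ≥ α → fail to reject H₀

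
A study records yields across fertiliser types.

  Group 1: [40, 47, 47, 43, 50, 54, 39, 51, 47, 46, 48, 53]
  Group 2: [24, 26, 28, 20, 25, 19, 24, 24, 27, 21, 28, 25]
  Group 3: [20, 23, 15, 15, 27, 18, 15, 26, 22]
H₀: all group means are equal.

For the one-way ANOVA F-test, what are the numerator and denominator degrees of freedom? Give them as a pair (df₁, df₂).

k = 3 groups, N = 33 total
df = (k−1, N−k) = (3−1, 33−3) = (2, 30)

degrees of freedom = [2, 30]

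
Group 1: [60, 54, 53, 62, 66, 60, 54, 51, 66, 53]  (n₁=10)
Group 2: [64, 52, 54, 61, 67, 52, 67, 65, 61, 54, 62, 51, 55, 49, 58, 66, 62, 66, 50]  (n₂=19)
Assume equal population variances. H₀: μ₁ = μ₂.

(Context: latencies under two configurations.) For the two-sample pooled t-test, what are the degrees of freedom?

degrees of freedom = 27

df = n₁ + n₂ − 2 = 10 + 19 − 2 = 27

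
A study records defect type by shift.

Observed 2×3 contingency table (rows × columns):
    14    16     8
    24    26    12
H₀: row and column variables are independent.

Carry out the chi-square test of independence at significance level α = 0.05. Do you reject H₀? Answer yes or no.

Row totals [38, 62], col totals [38, 42, 20], n=100
χ² = (14−14.44)²/14.44 + (16−15.96)²/15.96 + (8−7.60)²/7.60 + (24−23.56)²/23.56 + (26−26.04)²/26.04 + (12−12.40)²/12.40 = 0.0557
df = 2
p-value (upper-tail) = 0.97251
At α=0.05: p ≥ α → fail to reject H₀

reject H₀: no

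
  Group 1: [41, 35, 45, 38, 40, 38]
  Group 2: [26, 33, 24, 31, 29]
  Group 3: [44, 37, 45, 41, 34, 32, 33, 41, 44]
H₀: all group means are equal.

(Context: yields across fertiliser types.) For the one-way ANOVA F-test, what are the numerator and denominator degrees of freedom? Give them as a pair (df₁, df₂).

k = 3 groups, N = 20 total
df = (k−1, N−k) = (3−1, 20−3) = (2, 17)

degrees of freedom = [2, 17]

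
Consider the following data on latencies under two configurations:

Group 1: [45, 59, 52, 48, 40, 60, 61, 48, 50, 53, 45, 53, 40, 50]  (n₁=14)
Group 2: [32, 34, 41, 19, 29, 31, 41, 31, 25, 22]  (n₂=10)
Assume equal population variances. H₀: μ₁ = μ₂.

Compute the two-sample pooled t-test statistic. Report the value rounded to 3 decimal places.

test statistic = 6.906

x̄₁=50.286, s₁=6.684, n₁=14
x̄₂=30.500, s₂=7.246, n₂=10
s_p² = [13·6.684² + 9·7.246²]/22 = 47.8799
SE = √(s_p²·(1/14+1/10)) = 2.8650
t = (50.286−30.500)/2.8650 = 6.9061
df = 22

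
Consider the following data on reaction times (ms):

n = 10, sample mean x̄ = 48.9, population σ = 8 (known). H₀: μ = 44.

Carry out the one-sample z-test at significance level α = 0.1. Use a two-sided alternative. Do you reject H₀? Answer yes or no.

reject H₀: yes

SE = σ/√n = 8/√10 = 2.5298
z = (x̄−μ₀)/SE = (48.9−44)/2.5298 = 1.9369
p-value (two-sided) = 0.05276
At α=0.1: p < α → reject H₀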